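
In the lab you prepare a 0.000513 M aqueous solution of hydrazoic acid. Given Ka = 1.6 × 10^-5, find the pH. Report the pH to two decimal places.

HN3 ⇌ N3- + H+
Let x = [H+] at equilibrium. Ka = x²/(0.000513 − x).
The 5% rule fails; solving x² + Ka·x − Ka·C₀ = 0 exactly:
x = (−Ka + √(Ka² + 4·Ka·C₀))/2 = 8.30 × 10^-5 M
pH = −log(8.30 × 10^-5) = 4.08

pH = 4.08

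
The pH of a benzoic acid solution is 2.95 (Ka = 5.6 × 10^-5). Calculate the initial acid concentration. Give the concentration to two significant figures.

C₀ = 2.4 × 10^-2 M

[H+] = 10^(-2.95) = 1.12 × 10^-3 M = x
Ka = x²/(C₀ − x) ⇒ C₀ = x + x²/Ka
C₀ = 1.12 × 10^-3 + (1.12 × 10^-3)²/(5.6 × 10^-5) = 2.35 × 10^-2 M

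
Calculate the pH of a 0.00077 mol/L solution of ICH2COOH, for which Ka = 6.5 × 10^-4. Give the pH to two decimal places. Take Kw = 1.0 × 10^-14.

pH = 3.34

ICH2COOH ⇌ ICH2COO- + H+
From the ICE table, Ka = x²/(0.00077 − x) = 6.5 × 10^-4.
Here C₀/Ka ≈ 1.18, so the small-x approximation fails. Use the quadratic:
x = [−0.00065 + √(0.00065² + 2e-06)]/2 = 4.54 × 10^-4 M
pH = −log[H+] = −log(4.54 × 10^-4) = 3.34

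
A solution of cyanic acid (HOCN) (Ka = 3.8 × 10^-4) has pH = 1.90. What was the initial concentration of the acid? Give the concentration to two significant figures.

[H+] = 10^(-1.90) = 1.26 × 10^-2 M = x
Ka = x²/(C₀ − x) ⇒ C₀ = x + x²/Ka
C₀ = 1.26 × 10^-2 + (1.26 × 10^-2)²/(3.8 × 10^-4) = 4.30 × 10^-1 M

C₀ = 4.3 × 10^-1 M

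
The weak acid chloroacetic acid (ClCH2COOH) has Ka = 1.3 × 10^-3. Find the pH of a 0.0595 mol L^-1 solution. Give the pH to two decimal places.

ClCH2COOH ⇌ ClCH2COO- + H+
Ka = x²/(0.0595 − x) = 1.3 × 10^-3
x is not negligible relative to C₀; solve x² + 0.0013·x − 7.73e-05 = 0.
x = (−Ka + √(Ka² + 4·Ka·C₀))/2 = 8.17 × 10^-3 M
pH = −log[H+] = −log(8.17 × 10^-3) = 2.09

pH = 2.09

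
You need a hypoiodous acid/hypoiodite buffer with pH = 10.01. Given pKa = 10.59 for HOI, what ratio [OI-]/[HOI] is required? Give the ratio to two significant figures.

ratio = 0.26

pH = pKa + log(r) ⇒ log(r) = 10.01 − 10.59 = -0.58
r = [OI-]/[HOI] = 10^(-0.58) = 0.263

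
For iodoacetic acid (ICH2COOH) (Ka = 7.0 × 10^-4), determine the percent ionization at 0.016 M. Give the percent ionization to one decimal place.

ICH2COOH ⇌ ICH2COO- + H+; let x = [H+] at equilibrium.
Solve x² + 0.0007x − 1.12e-05 = 0 → x = 3.01 × 10^-3 M
Fraction ionized = 3.01 × 10^-3 / 0.016 = 0.1881 → 18.8%

18.8%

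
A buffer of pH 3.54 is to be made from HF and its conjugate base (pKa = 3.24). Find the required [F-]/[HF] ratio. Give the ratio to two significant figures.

ratio = 2.0

pH = pKa + log(r) ⇒ log(r) = 3.54 − 3.24 = +0.30
r = [F-]/[HF] = 10^(+0.30) = 2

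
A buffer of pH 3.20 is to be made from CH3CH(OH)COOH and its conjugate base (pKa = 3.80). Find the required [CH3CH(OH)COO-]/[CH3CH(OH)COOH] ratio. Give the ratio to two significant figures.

ratio = 0.25

pH = pKa + log(r) ⇒ log(r) = 3.20 − 3.80 = -0.60
r = [CH3CH(OH)COO-]/[CH3CH(OH)COOH] = 10^(-0.60) = 0.251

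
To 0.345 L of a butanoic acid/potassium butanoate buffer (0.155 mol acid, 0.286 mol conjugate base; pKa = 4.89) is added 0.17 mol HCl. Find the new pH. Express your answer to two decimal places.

pH = 4.44

After neutralization: n(CH3(CH2)2COOH) = 0.325 mol, n(CH3(CH2)2COO-) = 0.116 mol.
pH = pKa + log(n_CH3(CH2)2COO-/n_CH3(CH2)2COOH) = 4.89 + log(0.116/0.325) = 4.89 + (-0.447)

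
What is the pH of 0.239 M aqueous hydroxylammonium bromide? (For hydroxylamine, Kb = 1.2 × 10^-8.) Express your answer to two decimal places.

pH = 3.35

NH3OH+ is the conjugate acid of the weak base NH2OH.
Ka = Kw/Kb = 1.0×10^-14 / 1.2 × 10^-8 = 8.33 × 10^-7
Ka = x²/(0.239 − x) = 8.33 × 10^-7
Since Ka ≪ C₀, x ≈ √(Ka·C₀) = 4.46 × 10^-4 M.
Check: 0.19% ionized — well under 5%, approximation valid.
pH = −log(4.46 × 10^-4) = 3.35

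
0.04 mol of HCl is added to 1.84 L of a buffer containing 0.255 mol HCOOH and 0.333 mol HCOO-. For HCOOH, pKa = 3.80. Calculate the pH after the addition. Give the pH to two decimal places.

Added H+ converts HCOO- to HCOOH: HCOOH → 0.295 mol, HCOO- → 0.293 mol.
Henderson–Hasselbalch with mole ratio 0.293/0.295: pH = 3.80 + (-0.003)

pH = 3.80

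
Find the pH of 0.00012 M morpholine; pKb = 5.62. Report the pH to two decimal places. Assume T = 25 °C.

pH = 9.20

C4H8ONH + H2O ⇌ C4H8ONH2+ + OH-
Kb = 10^(−5.62) = 2.40 × 10^-6
Kb = x²/(0.00012 − x) = 2.40 × 10^-6
The 5% rule fails; solving x² + Kb·x − Kb·C₀ = 0 exactly:
x = (−Kb + √(Kb² + 4·Kb·C₀))/2 = 1.58 × 10^-5 M
pOH = 4.80, so pH = 14.00 − pOH = 9.20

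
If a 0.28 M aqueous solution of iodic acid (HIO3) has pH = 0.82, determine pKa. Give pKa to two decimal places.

pKa = 0.75

[H+] = 10^(-0.82) = 1.51 × 10^-1 M
At equilibrium [HA] = 0.28 − 1.51 × 10^-1 = 1.29 × 10^-1 M
Ka = [H+][A-]/[HA] = (1.51 × 10^-1)² / 1.29 × 10^-1 = 1.77 × 10^-1
pKa = -log(1.77 × 10^-1) = 0.75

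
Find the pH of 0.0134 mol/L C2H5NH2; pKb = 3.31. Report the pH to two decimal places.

pH = 11.37

C2H5NH2 + H2O ⇌ C2H5NH3+ + OH-
Kb = 10^(−3.31) = 4.90 × 10^-4
Let x = [OH-] at equilibrium. Kb = x²/(0.0134 − x).
x is not negligible relative to C₀; solve x² + 0.00049·x − 6.57e-06 = 0.
x = [−0.00049 + √(0.00049² + 2.63e-05)]/2 = 2.33 × 10^-3 M
pOH = 2.63, so pH = 14.00 − pOH = 11.37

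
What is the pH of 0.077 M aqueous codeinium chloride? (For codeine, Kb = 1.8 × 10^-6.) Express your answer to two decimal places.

C18H22NO3+ is the conjugate acid of the weak base C18H21NO3.
Ka = Kw/Kb = 1.0×10^-14 / 1.8 × 10^-6 = 5.56 × 10^-9
From the ICE table, Ka = x²/(0.077 − x) = 5.56 × 10^-9.
Since Ka ≪ C₀, x ≈ √(Ka·C₀) = 2.07 × 10^-5 M.
pH = −log[H+] = −log(2.07 × 10^-5) = 4.68

pH = 4.68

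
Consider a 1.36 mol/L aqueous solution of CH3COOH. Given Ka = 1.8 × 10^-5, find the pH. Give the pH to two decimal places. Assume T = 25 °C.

pH = 2.31

CH3COOH ⇌ CH3COO- + H+
Let x = [H+] at equilibrium. Ka = x²/(1.36 − x).
Since Ka ≪ C₀, x ≈ √(Ka·C₀) = 4.95 × 10^-3 M.
Check: 0.36% ionized — well under 5%, approximation valid.
pH = −log[H+] = −log(4.95 × 10^-3) = 2.31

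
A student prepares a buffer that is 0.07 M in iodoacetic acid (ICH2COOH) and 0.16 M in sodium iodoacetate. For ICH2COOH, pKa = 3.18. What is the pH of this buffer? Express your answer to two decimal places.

pH = 3.54

Henderson–Hasselbalch: pH = pKa + log([ICH2COO-]/[ICH2COOH]) = 3.18 + log(0.16/0.07)
pH = 3.18 + (+0.359) = 3.54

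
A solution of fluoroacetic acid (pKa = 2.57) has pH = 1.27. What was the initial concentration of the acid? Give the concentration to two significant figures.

C₀ = 1.1 M

[H+] = 10^(-1.27) = 5.37 × 10^-2 M = x
Ka = 10^(−2.57) = 2.69 × 10^-3
Ka = x²/(C₀ − x) ⇒ C₀ = x + x²/Ka
C₀ = 5.37 × 10^-2 + (5.37 × 10^-2)²/(2.69 × 10^-3) = 1.13 M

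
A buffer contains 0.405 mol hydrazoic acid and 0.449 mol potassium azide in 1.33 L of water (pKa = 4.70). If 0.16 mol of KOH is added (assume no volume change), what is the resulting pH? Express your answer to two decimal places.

pH = 5.10

OH- converts HN3 to N3-: HN3 → 0.245 mol, N3- → 0.609 mol.
pH = pKa + log([A⁻]/[HA]) = 4.70 + log(0.609/0.245) = 4.70 +0.395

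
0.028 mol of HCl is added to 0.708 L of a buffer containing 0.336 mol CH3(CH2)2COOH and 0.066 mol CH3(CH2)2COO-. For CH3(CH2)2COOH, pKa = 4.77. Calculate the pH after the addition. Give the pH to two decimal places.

After neutralization: n(CH3(CH2)2COOH) = 0.364 mol, n(CH3(CH2)2COO-) = 0.038 mol.
pH = pKa + log([A⁻]/[HA]) = 4.77 + log(0.038/0.364) = 4.77 -0.981

pH = 3.79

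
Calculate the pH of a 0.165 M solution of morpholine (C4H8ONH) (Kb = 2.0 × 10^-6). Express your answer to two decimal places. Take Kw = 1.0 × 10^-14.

pH = 10.76

C4H8ONH + H2O ⇌ C4H8ONH2+ + OH-
Kb = x²/(0.165 − x) = 2.0 × 10^-6
Neglecting x in the denominator: x = √(2.0 × 10^-6 × 0.165) = 5.74 × 10^-4 M
(x/C₀ = 0.35% < 5%, so the approximation holds.)
pOH = 3.24, so pH = 14.00 − pOH = 10.76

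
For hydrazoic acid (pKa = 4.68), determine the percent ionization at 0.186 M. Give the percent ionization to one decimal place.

1.1%

HN3 ⇌ N3- + H+; let x = [H+] at equilibrium.
Ka = 10^(−4.68) = 2.09 × 10^-5
x ≈ √(Ka·C₀) = √(2.09 × 10^-5 × 0.186) = 1.97 × 10^-3 M
% ionization = x/C₀ × 100% = 1.97 × 10^-3/0.186 × 100% = 1.1%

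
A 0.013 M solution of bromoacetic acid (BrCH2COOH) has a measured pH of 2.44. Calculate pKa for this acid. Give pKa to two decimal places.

pKa = 2.85

[H+] = 10^(-2.44) = 3.63 × 10^-3 M
At equilibrium [HA] = 0.013 − 3.63 × 10^-3 = 9.37 × 10^-3 M
Ka = [H+][A-]/[HA] = (3.63 × 10^-3)² / 9.37 × 10^-3 = 1.41 × 10^-3
pKa = -log(1.41 × 10^-3) = 2.85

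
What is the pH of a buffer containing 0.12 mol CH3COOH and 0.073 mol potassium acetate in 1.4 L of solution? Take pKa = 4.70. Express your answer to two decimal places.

Using pH = pKa + log([base]/[acid]) with [base]/[acid] = 0.073/0.12:
pH = 4.70 + (-0.216) = 4.48

pH = 4.48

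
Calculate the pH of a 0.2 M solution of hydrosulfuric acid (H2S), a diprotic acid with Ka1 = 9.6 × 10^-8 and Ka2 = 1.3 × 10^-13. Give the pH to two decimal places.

pH = 3.86

Since Ka1 ≫ Ka2, the first ionization dominates [H+].
Ka1 = x²/(0.2 − x) = 9.6 × 10^-8
x ≈ √(9.6 × 10^-8 × 0.2) = 1.39 × 10^-4 M
pH = −log(1.39 × 10^-4) = 3.86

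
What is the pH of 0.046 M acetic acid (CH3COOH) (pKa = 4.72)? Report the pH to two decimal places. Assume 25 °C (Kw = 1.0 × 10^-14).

pH = 3.03

CH3COOH ⇌ CH3COO- + H+
Ka = 10^(−4.72) = 1.91 × 10^-5
Let x = [H+] at equilibrium. Ka = x²/(0.046 − x).
Since Ka ≪ C₀, x ≈ √(Ka·C₀) = 9.37 × 10^-4 M.
(x/C₀ = 2% < 5%, so the approximation holds.)
pH = −log(9.37 × 10^-4) = 3.03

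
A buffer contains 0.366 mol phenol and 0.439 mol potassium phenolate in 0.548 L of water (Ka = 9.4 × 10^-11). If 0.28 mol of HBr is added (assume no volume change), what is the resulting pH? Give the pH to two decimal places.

pH = 9.42

Added H+ converts C6H5O- to C6H5OH: C6H5OH → 0.646 mol, C6H5O- → 0.159 mol.
pKa = −log(9.4 × 10^-11) = 10.027
Henderson–Hasselbalch with mole ratio 0.159/0.646: pH = 10.027 + (-0.609)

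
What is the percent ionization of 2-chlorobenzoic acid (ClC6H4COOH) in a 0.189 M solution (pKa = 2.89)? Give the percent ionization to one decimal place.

ClC6H4COOH ⇌ ClC6H4COO- + H+; let x = [H+] at equilibrium.
Ka = 10^(−2.89) = 1.29 × 10^-3
Ka = x²/(C₀ − x); solving the quadratic gives x = 1.50 × 10^-2 M.
% ionization = x/C₀ × 100% = 1.50 × 10^-2/0.189 × 100% = 7.9%

7.9%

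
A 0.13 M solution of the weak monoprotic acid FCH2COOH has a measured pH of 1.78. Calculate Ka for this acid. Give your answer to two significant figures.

Ka = 2.4 × 10^-3

[H+] = 10^(-1.78) = 1.66 × 10^-2 M
At equilibrium [HA] = 0.13 − 1.66 × 10^-2 = 1.13 × 10^-1 M
Ka = [H+][A-]/[HA] = (1.66 × 10^-2)² / 1.13 × 10^-1 = 2.4 × 10^-3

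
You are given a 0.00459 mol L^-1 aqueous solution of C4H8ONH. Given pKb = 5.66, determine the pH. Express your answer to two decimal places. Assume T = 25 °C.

C4H8ONH + H2O ⇌ C4H8ONH2+ + OH-
Kb = 10^(−5.66) = 2.19 × 10^-6
Let x = [OH-] at equilibrium. Kb = x²/(0.00459 − x).
Since Kb ≪ C₀, x ≈ √(Kb·C₀) = 1.00 × 10^-4 M.
Check: 2.2% ionized — well under 5%, approximation valid.
pOH = −log(1.00 × 10^-4) = 4.00; pH = 14.00 − 4.00 = 10.00

pH = 10.00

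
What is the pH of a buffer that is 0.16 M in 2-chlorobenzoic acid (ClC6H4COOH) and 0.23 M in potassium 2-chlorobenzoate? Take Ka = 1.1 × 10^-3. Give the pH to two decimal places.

pKa = −log(1.1 × 10^-3) = 2.959
pH = pKa + log([A⁻]/[HA]) = 2.959 + log(0.23/0.16)
pH = 2.959 + (+0.158) = 3.12

pH = 3.12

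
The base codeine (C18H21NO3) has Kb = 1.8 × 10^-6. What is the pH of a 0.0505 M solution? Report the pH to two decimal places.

pH = 10.48

C18H21NO3 + H2O ⇌ C18H22NO3+ + OH-
Kb = x²/(0.0505 − x) = 1.8 × 10^-6
Assume x ≪ 0.0505: x ≈ √(1.8 × 10^-6 × 0.0505) = 3.01 × 10^-4 M
(x/C₀ = 0.6% < 5%, so the approximation holds.)
pOH = −log(3.01 × 10^-4) = 3.52; pH = 14.00 − 3.52 = 10.48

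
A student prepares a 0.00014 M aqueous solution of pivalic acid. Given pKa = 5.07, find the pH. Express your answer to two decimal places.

(CH3)3CCOOH ⇌ (CH3)3CCOO- + H+
Ka = 10^(−5.07) = 8.51 × 10^-6
Let x = [H+] at equilibrium. Ka = x²/(0.00014 − x).
The 5% rule fails; solving x² + Ka·x − Ka·C₀ = 0 exactly:
x = [−8.51e-06 + √(8.51e-06² + 4.77e-09)]/2 = 3.05 × 10^-5 M
pH = −log(3.05 × 10^-5) = 4.52

pH = 4.52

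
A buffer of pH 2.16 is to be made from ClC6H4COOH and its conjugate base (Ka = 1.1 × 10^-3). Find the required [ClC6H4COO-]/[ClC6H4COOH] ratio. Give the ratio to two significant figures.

ratio = 0.16

pKa = -log(1.1 × 10^-3) = 2.959
pH = pKa + log(r) ⇒ log(r) = 2.16 − 2.959 = -0.799
r = [ClC6H4COO-]/[ClC6H4COOH] = 10^(-0.799) = 0.159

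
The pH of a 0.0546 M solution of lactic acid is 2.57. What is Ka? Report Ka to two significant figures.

Ka = 1.4 × 10^-4

[H+] = 10^(-2.57) = 2.69 × 10^-3 M
At equilibrium [HA] = 0.0546 − 2.69 × 10^-3 = 5.19 × 10^-2 M
Ka = [H+][A-]/[HA] = (2.69 × 10^-3)² / 5.19 × 10^-2 = 1.4 × 10^-4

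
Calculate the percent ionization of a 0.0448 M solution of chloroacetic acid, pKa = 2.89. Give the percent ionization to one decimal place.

ClCH2COOH ⇌ ClCH2COO- + H+; let x = [H+] at equilibrium.
Ka = 10^(−2.89) = 1.29 × 10^-3
Ka = x²/(C₀ − x); solving the quadratic gives x = 6.98 × 10^-3 M.
% ionization = x/C₀ × 100% = 6.98 × 10^-3/0.0448 × 100% = 15.6%

15.6%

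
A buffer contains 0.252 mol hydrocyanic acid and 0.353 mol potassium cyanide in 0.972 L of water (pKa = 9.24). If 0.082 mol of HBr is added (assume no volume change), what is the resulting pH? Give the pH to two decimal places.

After neutralization: n(HCN) = 0.334 mol, n(CN-) = 0.271 mol.
Henderson–Hasselbalch with mole ratio 0.271/0.334: pH = 9.24 + (-0.091)

pH = 9.15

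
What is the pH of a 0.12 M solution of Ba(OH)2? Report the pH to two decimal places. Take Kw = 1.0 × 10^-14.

Ba(OH)2 is a strong base (each formula unit releases 2 OH-); [OH-] = 0.24 M.
pOH = -log(0.24) = 0.62
pH = 14.00 - 0.62 = 13.38

pH = 13.38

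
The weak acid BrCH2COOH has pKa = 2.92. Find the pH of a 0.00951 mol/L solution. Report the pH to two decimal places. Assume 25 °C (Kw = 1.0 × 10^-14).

BrCH2COOH ⇌ BrCH2COO- + H+
Ka = 10^(−2.92) = 1.20 × 10^-3
Ka = [H+]²/(0.00951 − [H+]) = 1.20 × 10^-3
Here C₀/Ka ≈ 7.92, so the small-[H+] approximation fails. Use the quadratic:
[H+] = [−0.0012 + √(0.0012² + 4.56e-05)]/2 = 2.83 × 10^-3 M
pH = −log(2.83 × 10^-3) = 2.55

pH = 2.55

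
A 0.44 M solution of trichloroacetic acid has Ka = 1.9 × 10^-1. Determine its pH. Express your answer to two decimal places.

pH = 0.68

Cl3CCOOH ⇌ Cl3CCOO- + H+
Let x = [H+] at equilibrium. Ka = x²/(0.44 − x).
Here C₀/Ka ≈ 2.32, so the small-x approximation fails. Use the quadratic:
x = [−0.19 + √(0.19² + 0.334)]/2 = 2.09 × 10^-1 M
pH = −log(2.09 × 10^-1) = 0.68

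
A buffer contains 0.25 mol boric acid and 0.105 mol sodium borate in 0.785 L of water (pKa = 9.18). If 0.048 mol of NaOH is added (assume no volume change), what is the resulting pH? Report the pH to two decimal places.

pH = 9.06

After neutralization: n(B(OH)3) = 0.202 mol, n(B(OH)4-) = 0.153 mol.
pH = pKa + log(n_B(OH)4-/n_B(OH)3) = 9.18 + log(0.153/0.202) = 9.18 + (-0.121)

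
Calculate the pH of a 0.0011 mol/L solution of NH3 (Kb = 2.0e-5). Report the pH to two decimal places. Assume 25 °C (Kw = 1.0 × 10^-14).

NH3 + H2O ⇌ NH4+ + OH-
Let x = [OH-] at equilibrium. Kb = x²/(0.0011 − x).
x is not negligible relative to C₀; solve x² + 2e-05·x − 2.2e-08 = 0.
x = [−2e-05 + √(2e-05² + 8.8e-08)]/2 = 1.39 × 10^-4 M
pOH = −log(1.39 × 10^-4) = 3.86; pH = 14.00 − 3.86 = 10.14

pH = 10.14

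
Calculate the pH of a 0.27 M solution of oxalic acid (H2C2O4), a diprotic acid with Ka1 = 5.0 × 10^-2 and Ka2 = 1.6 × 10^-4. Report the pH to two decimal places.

pH = 1.03

Ka1 ≫ Ka2, so treat the first dissociation as the only significant source of H+.
Ka1 = x²/(0.27 − x) = 5.0 × 10^-2
Solving the quadratic: x = (−Ka1 + √(Ka1² + 4·Ka1·C₀))/2 = 9.38 × 10^-2 M
pH = −log(9.38 × 10^-2) = 1.03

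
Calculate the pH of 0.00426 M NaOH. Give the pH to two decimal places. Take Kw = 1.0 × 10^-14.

NaOH is a strong base; [OH-] = 0.00426 M.
pOH = -log(0.00426) = 2.37
pH = 14.00 - 2.37 = 11.63

pH = 11.63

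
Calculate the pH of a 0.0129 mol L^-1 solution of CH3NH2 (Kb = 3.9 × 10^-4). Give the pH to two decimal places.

pH = 11.31

CH3NH2 + H2O ⇌ CH3NH3+ + OH-
Kb = [OH-]²/(0.0129 − [OH-]) = 3.9 × 10^-4
[OH-] is not negligible relative to C₀; solve [OH-]² + 0.00039·[OH-] − 5.03e-06 = 0.
[OH-] = [−0.00039 + √(0.00039² + 2.01e-05)]/2 = 2.06 × 10^-3 M
pOH = 2.69, so pH = 14.00 − pOH = 11.31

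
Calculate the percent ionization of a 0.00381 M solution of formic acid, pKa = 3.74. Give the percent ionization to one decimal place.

19.6%

HCOOH ⇌ HCOO- + H+; let x = [H+] at equilibrium.
Ka = 10^(−3.74) = 1.82 × 10^-4
Ka = x²/(C₀ − x); solving the quadratic gives x = 7.47 × 10^-4 M.
% ionization = x/C₀ × 100% = 7.47 × 10^-4/0.00381 × 100% = 19.6%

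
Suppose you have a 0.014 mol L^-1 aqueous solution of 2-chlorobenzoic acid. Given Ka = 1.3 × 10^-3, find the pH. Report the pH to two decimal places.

pH = 2.44

ClC6H4COOH ⇌ ClC6H4COO- + H+
Ka = [H+]²/(0.014 − [H+]) = 1.3 × 10^-3
The 5% rule fails; solving [H+]² + Ka·[H+] − Ka·C₀ = 0 exactly:
[H+] = [−0.0013 + √(0.0013² + 7.28e-05)]/2 = 3.67 × 10^-3 M
pH = −log(3.67 × 10^-3) = 2.44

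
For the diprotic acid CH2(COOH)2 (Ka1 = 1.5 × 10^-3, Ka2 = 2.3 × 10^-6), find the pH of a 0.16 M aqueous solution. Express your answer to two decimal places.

pH = 1.83

Since Ka1 ≫ Ka2, the first ionization dominates [H+].
Ka1 = x²/(0.16 − x) = 1.5 × 10^-3
Solving the quadratic: x = (−Ka1 + √(Ka1² + 4·Ka1·C₀))/2 = 1.48 × 10^-2 M
pH = −log(1.48 × 10^-2) = 1.83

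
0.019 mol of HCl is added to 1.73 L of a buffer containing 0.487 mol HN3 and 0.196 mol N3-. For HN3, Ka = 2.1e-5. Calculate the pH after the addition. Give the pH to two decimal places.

pH = 4.22

After neutralization: n(HN3) = 0.506 mol, n(N3-) = 0.177 mol.
pKa = −log(2.1 × 10^-5) = 4.678
Henderson–Hasselbalch with mole ratio 0.177/0.506: pH = 4.678 + (-0.456)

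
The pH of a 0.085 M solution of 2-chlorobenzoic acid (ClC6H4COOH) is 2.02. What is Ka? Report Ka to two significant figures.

Ka = 1.2 × 10^-3

[H+] = 10^(-2.02) = 9.55 × 10^-3 M
At equilibrium [HA] = 0.085 − 9.55 × 10^-3 = 7.55 × 10^-2 M
Ka = [H+][A-]/[HA] = (9.55 × 10^-3)² / 7.55 × 10^-2 = 1.2 × 10^-3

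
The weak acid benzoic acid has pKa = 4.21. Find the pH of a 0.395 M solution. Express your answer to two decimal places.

pH = 2.31

C6H5COOH ⇌ C6H5COO- + H+
Ka = 10^(−4.21) = 6.17 × 10^-5
From the ICE table, Ka = x²/(0.395 − x) = 6.17 × 10^-5.
Assume x ≪ 0.395: x ≈ √(6.17 × 10^-5 × 0.395) = 4.94 × 10^-3 M
(x/C₀ = 1.2% < 5%, so the approximation holds.)
pH = −log(4.94 × 10^-3) = 2.31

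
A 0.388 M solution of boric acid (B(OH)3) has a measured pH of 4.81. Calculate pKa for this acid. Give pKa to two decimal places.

[H+] = 10^(-4.81) = 1.55 × 10^-5 M
At equilibrium [HA] = 0.388 − 1.55 × 10^-5 = 3.88 × 10^-1 M
Ka = [H+][A-]/[HA] = (1.55 × 10^-5)² / 3.88 × 10^-1 = 6.19 × 10^-10
pKa = -log(6.19 × 10^-10) = 9.21

pKa = 9.21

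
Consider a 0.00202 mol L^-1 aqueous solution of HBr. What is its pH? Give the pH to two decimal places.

pH = 2.69

HBr is a strong acid and dissociates completely, so [H+] = 0.00202 M.
pH = -log(0.00202) = 2.69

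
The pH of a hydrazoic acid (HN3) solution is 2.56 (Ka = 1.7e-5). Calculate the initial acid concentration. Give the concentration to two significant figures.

[H+] = 10^(-2.56) = 2.75 × 10^-3 M = x
Ka = x²/(C₀ − x) ⇒ C₀ = x + x²/Ka
C₀ = 2.75 × 10^-3 + (2.75 × 10^-3)²/(1.7 × 10^-5) = 4.48 × 10^-1 M

C₀ = 4.5 × 10^-1 M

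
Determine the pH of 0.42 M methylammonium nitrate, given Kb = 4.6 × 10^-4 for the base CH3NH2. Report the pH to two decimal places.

pH = 5.52

CH3NH3+ is the conjugate acid of the weak base CH3NH2.
Ka = Kw/Kb = 1.0×10^-14 / 4.6 × 10^-4 = 2.17 × 10^-11
From the ICE table, Ka = [H+]²/(0.42 − [H+]) = 2.17 × 10^-11.
Since Ka ≪ C₀, [H+] ≈ √(Ka·C₀) = 3.02 × 10^-6 M.
pH = −log[H+] = −log(3.02 × 10^-6) = 5.52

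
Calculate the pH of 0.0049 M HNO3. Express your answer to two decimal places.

HNO3 is a strong acid and dissociates completely, so [H+] = 0.0049 M.
pH = -log(0.0049) = 2.31

pH = 2.31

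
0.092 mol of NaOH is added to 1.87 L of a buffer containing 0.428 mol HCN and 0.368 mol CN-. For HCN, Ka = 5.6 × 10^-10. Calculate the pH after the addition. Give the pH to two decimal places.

OH- converts HCN to CN-: HCN → 0.336 mol, CN- → 0.46 mol.
pKa = −log(5.6 × 10^-10) = 9.252
pH = pKa + log([A⁻]/[HA]) = 9.252 + log(0.46/0.336) = 9.252 +0.136

pH = 9.39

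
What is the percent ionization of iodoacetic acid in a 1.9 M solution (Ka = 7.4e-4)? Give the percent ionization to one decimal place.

ICH2COOH ⇌ ICH2COO- + H+; let x = [H+] at equilibrium.
x ≈ √(Ka·C₀) = √(7.4 × 10^-4 × 1.9) = 3.75 × 10^-2 M
Fraction ionized = 3.75 × 10^-2 / 1.9 = 0.0197 → 2.0%

2.0%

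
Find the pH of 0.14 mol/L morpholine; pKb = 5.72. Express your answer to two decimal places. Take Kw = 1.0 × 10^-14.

pH = 10.71

C4H8ONH + H2O ⇌ C4H8ONH2+ + OH-
Kb = 10^(−5.72) = 1.91 × 10^-6
From the ICE table, Kb = x²/(0.14 − x) = 1.91 × 10^-6.
Assume x ≪ 0.14: x ≈ √(1.91 × 10^-6 × 0.14) = 5.17 × 10^-4 M
pOH = −log(5.17 × 10^-4) = 3.29; pH = 14.00 − 3.29 = 10.71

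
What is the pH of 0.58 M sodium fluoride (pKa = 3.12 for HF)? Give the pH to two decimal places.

F- is the conjugate base of the weak acid HF.
Ka = 10^(−3.12) = 7.59 × 10^-4
Kb = Kw/Ka = 1.0×10^-14 / 7.59 × 10^-4 = 1.32 × 10^-11
From the ICE table, Kb = [OH-]²/(0.58 − [OH-]) = 1.32 × 10^-11.
Assume [OH-] ≪ 0.58: [OH-] ≈ √(1.32 × 10^-11 × 0.58) = 2.77 × 10^-6 M
Check: 0.00048% ionized — well under 5%, approximation valid.
pOH = −log(2.77 × 10^-6) = 5.56; pH = 14.00 − 5.56 = 8.44

pH = 8.44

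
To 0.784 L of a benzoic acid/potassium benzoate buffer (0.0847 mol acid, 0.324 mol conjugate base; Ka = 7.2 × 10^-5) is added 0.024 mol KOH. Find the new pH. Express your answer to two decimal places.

OH- converts C6H5COOH to C6H5COO-: C6H5COOH → 0.0607 mol, C6H5COO- → 0.348 mol.
pKa = −log(7.2 × 10^-5) = 4.143
Henderson–Hasselbalch with mole ratio 0.348/0.0607: pH = 4.143 + (+0.758)

pH = 4.90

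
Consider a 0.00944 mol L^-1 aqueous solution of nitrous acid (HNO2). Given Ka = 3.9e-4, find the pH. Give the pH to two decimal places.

HNO2 ⇌ NO2- + H+
From the ICE table, Ka = [H+]²/(0.00944 − [H+]) = 3.9 × 10^-4.
Here C₀/Ka ≈ 24.2, so the small-[H+] approximation fails. Use the quadratic:
[H+] = (−Ka + √(Ka² + 4·Ka·C₀))/2 = 1.73 × 10^-3 M
pH = −log(1.73 × 10^-3) = 2.76

pH = 2.76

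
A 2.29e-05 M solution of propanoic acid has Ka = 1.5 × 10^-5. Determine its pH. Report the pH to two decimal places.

pH = 4.90

CH3CH2COOH ⇌ CH3CH2COO- + H+
From the ICE table, Ka = x²/(2.29e-05 − x) = 1.5 × 10^-5.
x is not negligible relative to C₀; solve x² + 1.5e-05·x − 3.44e-10 = 0.
x = (−Ka + √(Ka² + 4·Ka·C₀))/2 = 1.25 × 10^-5 M
pH = −log(1.25 × 10^-5) = 4.90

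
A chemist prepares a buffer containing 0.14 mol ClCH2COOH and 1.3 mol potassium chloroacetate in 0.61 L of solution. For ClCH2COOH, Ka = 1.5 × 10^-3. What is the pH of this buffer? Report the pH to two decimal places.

pKa = −log(1.5 × 10^-3) = 2.824
pH = pKa + log([A⁻]/[HA]) = 2.824 + log(1.3/0.14)
pH = 2.824 + (+0.968) = 3.79

pH = 3.79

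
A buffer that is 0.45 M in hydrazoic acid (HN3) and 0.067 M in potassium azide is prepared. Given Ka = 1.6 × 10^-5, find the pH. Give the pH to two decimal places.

pKa = −log(1.6 × 10^-5) = 4.796
pH = pKa + log([A⁻]/[HA]) = 4.796 + log(0.067/0.45)
pH = 4.796 + (-0.827) = 3.97

pH = 3.97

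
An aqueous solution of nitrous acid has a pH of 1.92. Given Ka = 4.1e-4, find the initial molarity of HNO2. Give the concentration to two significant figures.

C₀ = 3.6 × 10^-1 M

[H+] = 10^(-1.92) = 1.20 × 10^-2 M = x
Ka = x²/(C₀ − x) ⇒ C₀ = x + x²/Ka
C₀ = 1.20 × 10^-2 + (1.20 × 10^-2)²/(4.1 × 10^-4) = 3.63 × 10^-1 M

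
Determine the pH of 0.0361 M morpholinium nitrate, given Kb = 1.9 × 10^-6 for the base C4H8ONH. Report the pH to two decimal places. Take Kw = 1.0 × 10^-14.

pH = 4.86

C4H8ONH2+ is the conjugate acid of the weak base C4H8ONH.
Ka = Kw/Kb = 1.0×10^-14 / 1.9 × 10^-6 = 5.26 × 10^-9
From the ICE table, Ka = x²/(0.0361 − x) = 5.26 × 10^-9.
Neglecting x in the denominator: x = √(5.26 × 10^-9 × 0.0361) = 1.38 × 10^-5 M
pH = −log[H+] = −log(1.38 × 10^-5) = 4.86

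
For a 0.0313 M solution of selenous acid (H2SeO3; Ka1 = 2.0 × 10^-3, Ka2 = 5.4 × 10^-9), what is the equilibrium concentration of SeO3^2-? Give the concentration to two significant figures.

5.4 × 10^-9 M

First ionization gives [H+] ≈ [HSeO3-] = 6.97 × 10^-3 M.
Second step: Ka2 = [H+][SeO3^2-]/[HSeO3-] ≈ [SeO3^2-] (since [H+] ≈ [HSeO3-]).
So [SeO3^2-] ≈ Ka2.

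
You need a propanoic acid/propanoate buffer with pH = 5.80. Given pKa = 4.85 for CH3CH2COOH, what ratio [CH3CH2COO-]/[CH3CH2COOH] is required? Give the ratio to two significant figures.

pH = pKa + log(r) ⇒ log(r) = 5.80 − 4.85 = +0.95
r = [CH3CH2COO-]/[CH3CH2COOH] = 10^(+0.95) = 8.91

ratio = 8.9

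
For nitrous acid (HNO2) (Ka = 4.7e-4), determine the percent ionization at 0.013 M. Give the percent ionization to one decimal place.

HNO2 ⇌ NO2- + H+; let x = [H+] at equilibrium.
Solve x² + 0.00047x − 6.11e-06 = 0 → x = 2.25 × 10^-3 M
% ionization = x/C₀ × 100% = 2.25 × 10^-3/0.013 × 100% = 17.3%

17.3%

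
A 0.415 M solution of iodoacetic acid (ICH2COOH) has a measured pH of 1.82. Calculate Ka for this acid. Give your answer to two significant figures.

[H+] = 10^(-1.82) = 1.51 × 10^-2 M
At equilibrium [HA] = 0.415 − 1.51 × 10^-2 = 4.00 × 10^-1 M
Ka = [H+][A-]/[HA] = (1.51 × 10^-2)² / 4.00 × 10^-1 = 5.7 × 10^-4

Ka = 5.7 × 10^-4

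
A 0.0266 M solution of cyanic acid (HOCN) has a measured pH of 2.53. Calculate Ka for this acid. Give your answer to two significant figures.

[H+] = 10^(-2.53) = 2.95 × 10^-3 M
At equilibrium [HA] = 0.0266 − 2.95 × 10^-3 = 2.36 × 10^-2 M
Ka = [H+][A-]/[HA] = (2.95 × 10^-3)² / 2.36 × 10^-2 = 3.7 × 10^-4

Ka = 3.7 × 10^-4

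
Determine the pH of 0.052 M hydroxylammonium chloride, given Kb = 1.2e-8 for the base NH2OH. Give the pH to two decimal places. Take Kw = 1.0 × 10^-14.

pH = 3.68

NH3OH+ is the conjugate acid of the weak base NH2OH.
Ka = Kw/Kb = 1.0×10^-14 / 1.2 × 10^-8 = 8.33 × 10^-7
From the ICE table, Ka = [H+]²/(0.052 − [H+]) = 8.33 × 10^-7.
Neglecting [H+] in the denominator: [H+] = √(8.33 × 10^-7 × 0.052) = 2.08 × 10^-4 M
([H+]/C₀ = 0.4% < 5%, so the approximation holds.)
pH = −log[H+] = −log(2.08 × 10^-4) = 3.68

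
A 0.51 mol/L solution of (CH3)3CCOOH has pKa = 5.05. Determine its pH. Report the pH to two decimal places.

(CH3)3CCOOH ⇌ (CH3)3CCOO- + H+
Ka = 10^(−5.05) = 8.91 × 10^-6
Ka = [H+]²/(0.51 − [H+]) = 8.91 × 10^-6
Neglecting [H+] in the denominator: [H+] = √(8.91 × 10^-6 × 0.51) = 2.13 × 10^-3 M
pH = −log[H+] = −log(2.13 × 10^-3) = 2.67

pH = 2.67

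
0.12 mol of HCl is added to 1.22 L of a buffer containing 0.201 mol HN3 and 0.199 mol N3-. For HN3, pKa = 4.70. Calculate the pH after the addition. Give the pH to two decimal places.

Added H+ converts N3- to HN3: HN3 → 0.321 mol, N3- → 0.079 mol.
pH = pKa + log([A⁻]/[HA]) = 4.70 + log(0.079/0.321) = 4.70 -0.609

pH = 4.09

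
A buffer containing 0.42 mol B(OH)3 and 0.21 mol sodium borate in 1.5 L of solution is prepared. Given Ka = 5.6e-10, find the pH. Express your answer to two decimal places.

pKa = −log(5.6 × 10^-10) = 9.252
Henderson–Hasselbalch: pH = pKa + log([B(OH)4-]/[B(OH)3]) = 9.252 + log(0.21/0.42)
pH = 9.252 + (-0.301) = 8.95

pH = 8.95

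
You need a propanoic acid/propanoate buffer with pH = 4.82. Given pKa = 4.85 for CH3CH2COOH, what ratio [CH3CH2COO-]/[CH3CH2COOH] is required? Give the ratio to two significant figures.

pH = pKa + log(r) ⇒ log(r) = 4.82 − 4.85 = -0.03
r = [CH3CH2COO-]/[CH3CH2COOH] = 10^(-0.03) = 0.933

ratio = 0.93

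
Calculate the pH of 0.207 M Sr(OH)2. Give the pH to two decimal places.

pH = 13.62

Sr(OH)2 is a strong base (each formula unit releases 2 OH-); [OH-] = 0.414 M.
pOH = -log(0.414) = 0.38
pH = 14.00 - 0.38 = 13.62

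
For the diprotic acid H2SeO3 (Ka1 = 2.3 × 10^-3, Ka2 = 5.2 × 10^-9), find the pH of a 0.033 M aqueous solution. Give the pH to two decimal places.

Ka1 ≫ Ka2, so treat the first dissociation as the only significant source of H+.
Ka1 = x²/(0.033 − x) = 2.3 × 10^-3
Solving the quadratic: x = (−Ka1 + √(Ka1² + 4·Ka1·C₀))/2 = 7.64 × 10^-3 M
pH = −log(7.64 × 10^-3) = 2.12

pH = 2.12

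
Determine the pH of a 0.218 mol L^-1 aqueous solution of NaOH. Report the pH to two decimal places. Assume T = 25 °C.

pH = 13.34

NaOH is a strong base; [OH-] = 0.218 M.
pOH = -log(0.218) = 0.66
pH = 14.00 - 0.66 = 13.34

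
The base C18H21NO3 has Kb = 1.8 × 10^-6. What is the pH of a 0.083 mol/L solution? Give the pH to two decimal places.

C18H21NO3 + H2O ⇌ C18H22NO3+ + OH-
Kb = x²/(0.083 − x) = 1.8 × 10^-6
Assume x ≪ 0.083: x ≈ √(1.8 × 10^-6 × 0.083) = 3.87 × 10^-4 M
Check: 0.47% ionized — well under 5%, approximation valid.
pOH = 3.41, so pH = 14.00 − pOH = 10.59

pH = 10.59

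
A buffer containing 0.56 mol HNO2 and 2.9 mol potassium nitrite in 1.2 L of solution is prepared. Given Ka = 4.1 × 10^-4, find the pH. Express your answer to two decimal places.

pKa = −log(4.1 × 10^-4) = 3.387
Using pH = pKa + log([base]/[acid]) with [base]/[acid] = 2.9/0.56:
pH = 3.387 + (+0.714) = 4.10

pH = 4.10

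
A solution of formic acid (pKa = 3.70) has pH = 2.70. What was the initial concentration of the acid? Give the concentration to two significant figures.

[H+] = 10^(-2.70) = 2.00 × 10^-3 M = x
Ka = 10^(−3.70) = 2.00 × 10^-4
Ka = x²/(C₀ − x) ⇒ C₀ = x + x²/Ka
C₀ = 2.00 × 10^-3 + (2.00 × 10^-3)²/(2.00 × 10^-4) = 2.20 × 10^-2 M

C₀ = 2.2 × 10^-2 M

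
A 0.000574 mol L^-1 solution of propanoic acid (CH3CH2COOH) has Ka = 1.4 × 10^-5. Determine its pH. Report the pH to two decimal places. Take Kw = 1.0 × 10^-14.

pH = 4.08

CH3CH2COOH ⇌ CH3CH2COO- + H+
Ka = x²/(0.000574 − x) = 1.4 × 10^-5
The 5% rule fails; solving x² + Ka·x − Ka·C₀ = 0 exactly:
x = [−1.4e-05 + √(1.4e-05² + 3.21e-08)]/2 = 8.29 × 10^-5 M
pH = −log[H+] = −log(8.29 × 10^-5) = 4.08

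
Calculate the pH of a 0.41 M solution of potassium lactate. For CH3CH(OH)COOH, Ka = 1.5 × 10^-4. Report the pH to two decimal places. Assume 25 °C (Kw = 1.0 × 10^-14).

CH3CH(OH)COO- is the conjugate base of the weak acid CH3CH(OH)COOH.
Kb = Kw/Ka = 1.0×10^-14 / 1.5 × 10^-4 = 6.67 × 10^-11
Let x = [OH-] at equilibrium. Kb = x²/(0.41 − x).
Since Kb ≪ C₀, x ≈ √(Kb·C₀) = 5.23 × 10^-6 M.
Check: 0.0013% ionized — well under 5%, approximation valid.
pOH = −log(5.23 × 10^-6) = 5.28; pH = 14.00 − 5.28 = 8.72

pH = 8.72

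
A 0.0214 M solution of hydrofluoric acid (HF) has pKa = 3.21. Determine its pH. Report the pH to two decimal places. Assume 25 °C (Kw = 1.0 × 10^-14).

HF ⇌ F- + H+
Ka = 10^(−3.21) = 6.17 × 10^-4
Ka = x²/(0.0214 − x) = 6.17 × 10^-4
Here C₀/Ka ≈ 34.7, so the small-x approximation fails. Use the quadratic:
x = (−Ka + √(Ka² + 4·Ka·C₀))/2 = 3.34 × 10^-3 M
pH = −log(3.34 × 10^-3) = 2.48

pH = 2.48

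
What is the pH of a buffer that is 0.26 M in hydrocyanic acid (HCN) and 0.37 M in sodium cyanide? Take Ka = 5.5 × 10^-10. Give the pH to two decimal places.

pKa = −log(5.5 × 10^-10) = 9.260
Henderson–Hasselbalch: pH = pKa + log([CN-]/[HCN]) = 9.260 + log(0.37/0.26)
pH = 9.260 + (+0.153) = 9.41

pH = 9.41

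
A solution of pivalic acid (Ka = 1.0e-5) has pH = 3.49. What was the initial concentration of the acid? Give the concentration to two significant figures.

C₀ = 1.1 × 10^-2 M

[H+] = 10^(-3.49) = 3.24 × 10^-4 M = x
Ka = x²/(C₀ − x) ⇒ C₀ = x + x²/Ka
C₀ = 3.24 × 10^-4 + (3.24 × 10^-4)²/(1.0 × 10^-5) = 1.08 × 10^-2 M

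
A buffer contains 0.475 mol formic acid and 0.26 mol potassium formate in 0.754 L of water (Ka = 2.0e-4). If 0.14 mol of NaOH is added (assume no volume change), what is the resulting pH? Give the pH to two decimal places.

After neutralization: n(HCOOH) = 0.335 mol, n(HCOO-) = 0.4 mol.
pKa = −log(2.0 × 10^-4) = 3.699
Henderson–Hasselbalch with mole ratio 0.4/0.335: pH = 3.699 + (+0.077)

pH = 3.78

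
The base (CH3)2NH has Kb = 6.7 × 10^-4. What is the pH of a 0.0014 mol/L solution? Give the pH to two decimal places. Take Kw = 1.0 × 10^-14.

pH = 10.84

(CH3)2NH + H2O ⇌ (CH3)2NH2+ + OH-
From the ICE table, Kb = [OH-]²/(0.0014 − [OH-]) = 6.7 × 10^-4.
[OH-] is not negligible relative to C₀; solve [OH-]² + 0.00067·[OH-] − 9.38e-07 = 0.
[OH-] = [−0.00067 + √(0.00067² + 3.75e-06)]/2 = 6.90 × 10^-4 M
pOH = 3.16, so pH = 14.00 − pOH = 10.84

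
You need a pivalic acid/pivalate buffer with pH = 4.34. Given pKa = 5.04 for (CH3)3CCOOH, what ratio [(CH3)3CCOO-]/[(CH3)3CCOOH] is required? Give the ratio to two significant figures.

ratio = 0.20

pH = pKa + log(r) ⇒ log(r) = 4.34 − 5.04 = -0.70
r = [(CH3)3CCOO-]/[(CH3)3CCOOH] = 10^(-0.70) = 0.2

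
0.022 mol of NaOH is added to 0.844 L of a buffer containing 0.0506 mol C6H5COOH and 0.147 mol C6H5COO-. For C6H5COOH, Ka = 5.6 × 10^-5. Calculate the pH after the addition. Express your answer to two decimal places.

OH- converts C6H5COOH to C6H5COO-: C6H5COOH → 0.0286 mol, C6H5COO- → 0.169 mol.
pKa = −log(5.6 × 10^-5) = 4.252
pH = pKa + log([A⁻]/[HA]) = 4.252 + log(0.169/0.0286) = 4.252 +0.772

pH = 5.02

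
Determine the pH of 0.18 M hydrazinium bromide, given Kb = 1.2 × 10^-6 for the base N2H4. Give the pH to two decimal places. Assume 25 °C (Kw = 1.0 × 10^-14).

pH = 4.41

N2H5+ is the conjugate acid of the weak base N2H4.
Ka = Kw/Kb = 1.0×10^-14 / 1.2 × 10^-6 = 8.33 × 10^-9
From the ICE table, Ka = [H+]²/(0.18 − [H+]) = 8.33 × 10^-9.
Neglecting [H+] in the denominator: [H+] = √(8.33 × 10^-9 × 0.18) = 3.87 × 10^-5 M
([H+]/C₀ = 0.022% < 5%, so the approximation holds.)
pH = −log(3.87 × 10^-5) = 4.41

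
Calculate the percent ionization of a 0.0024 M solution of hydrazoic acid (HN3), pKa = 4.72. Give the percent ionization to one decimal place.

8.5%

HN3 ⇌ N3- + H+; let x = [H+] at equilibrium.
Ka = 10^(−4.72) = 1.91 × 10^-5
Ka = x²/(C₀ − x); solving the quadratic gives x = 2.05 × 10^-4 M.
% ionization = x/C₀ × 100% = 2.05 × 10^-4/0.0024 × 100% = 8.5%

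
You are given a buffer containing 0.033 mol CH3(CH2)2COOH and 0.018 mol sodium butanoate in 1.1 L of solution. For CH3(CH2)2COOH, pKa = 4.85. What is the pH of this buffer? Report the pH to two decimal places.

pH = pKa + log([A⁻]/[HA]) = 4.85 + log(0.018/0.033)
pH = 4.85 + (-0.263) = 4.59

pH = 4.59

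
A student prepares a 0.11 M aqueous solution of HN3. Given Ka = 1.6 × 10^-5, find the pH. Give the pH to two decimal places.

pH = 2.88

HN3 ⇌ N3- + H+
Ka = [H+]²/(0.11 − [H+]) = 1.6 × 10^-5
Assume [H+] ≪ 0.11: [H+] ≈ √(1.6 × 10^-5 × 0.11) = 1.33 × 10^-3 M
pH = −log[H+] = −log(1.33 × 10^-3) = 2.88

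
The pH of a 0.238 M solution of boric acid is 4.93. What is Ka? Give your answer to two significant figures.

[H+] = 10^(-4.93) = 1.17 × 10^-5 M
At equilibrium [HA] = 0.238 − 1.17 × 10^-5 = 2.38 × 10^-1 M
Ka = [H+][A-]/[HA] = (1.17 × 10^-5)² / 2.38 × 10^-1 = 5.8 × 10^-10

Ka = 5.8 × 10^-10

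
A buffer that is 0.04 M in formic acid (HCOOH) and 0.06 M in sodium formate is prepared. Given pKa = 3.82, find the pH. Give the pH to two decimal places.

Henderson–Hasselbalch: pH = pKa + log([HCOO-]/[HCOOH]) = 3.82 + log(0.06/0.04)
pH = 3.82 + (+0.176) = 4.00

pH = 4.00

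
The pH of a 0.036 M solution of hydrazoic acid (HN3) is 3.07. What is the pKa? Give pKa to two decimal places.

[H+] = 10^(-3.07) = 8.51 × 10^-4 M
At equilibrium [HA] = 0.036 − 8.51 × 10^-4 = 3.51 × 10^-2 M
Ka = [H+][A-]/[HA] = (8.51 × 10^-4)² / 3.51 × 10^-2 = 2.06 × 10^-5
pKa = -log(2.06 × 10^-5) = 4.69

pKa = 4.69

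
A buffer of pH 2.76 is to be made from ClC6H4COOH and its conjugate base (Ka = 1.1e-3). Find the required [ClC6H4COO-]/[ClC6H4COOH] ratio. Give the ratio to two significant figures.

pKa = -log(1.1 × 10^-3) = 2.959
pH = pKa + log(r) ⇒ log(r) = 2.76 − 2.959 = -0.199
r = [ClC6H4COO-]/[ClC6H4COOH] = 10^(-0.199) = 0.632

ratio = 0.63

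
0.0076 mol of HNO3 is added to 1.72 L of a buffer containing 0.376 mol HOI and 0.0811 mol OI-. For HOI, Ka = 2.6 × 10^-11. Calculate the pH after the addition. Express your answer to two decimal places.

pH = 9.87

After neutralization: n(HOI) = 0.384 mol, n(OI-) = 0.0735 mol.
pKa = −log(2.6 × 10^-11) = 10.585
Henderson–Hasselbalch with mole ratio 0.0735/0.384: pH = 10.585 + (-0.718)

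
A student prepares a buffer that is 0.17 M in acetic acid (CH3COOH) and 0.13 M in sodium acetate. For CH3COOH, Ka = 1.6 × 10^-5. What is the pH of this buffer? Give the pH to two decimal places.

pKa = −log(1.6 × 10^-5) = 4.796
pH = pKa + log([A⁻]/[HA]) = 4.796 + log(0.13/0.17)
pH = 4.796 + (-0.117) = 4.68

pH = 4.68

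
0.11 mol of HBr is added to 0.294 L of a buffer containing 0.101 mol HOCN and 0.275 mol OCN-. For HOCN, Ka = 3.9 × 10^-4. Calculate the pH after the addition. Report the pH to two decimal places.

Added H+ converts OCN- to HOCN: HOCN → 0.211 mol, OCN- → 0.165 mol.
pKa = −log(3.9 × 10^-4) = 3.409
Henderson–Hasselbalch with mole ratio 0.165/0.211: pH = 3.409 + (-0.107)

pH = 3.30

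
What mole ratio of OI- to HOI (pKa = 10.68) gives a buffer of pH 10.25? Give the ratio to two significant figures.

ratio = 0.37

pH = pKa + log(r) ⇒ log(r) = 10.25 − 10.68 = -0.43
r = [OI-]/[HOI] = 10^(-0.43) = 0.372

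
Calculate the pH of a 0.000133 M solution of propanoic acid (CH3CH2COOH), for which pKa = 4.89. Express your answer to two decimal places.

CH3CH2COOH ⇌ CH3CH2COO- + H+
Ka = 10^(−4.89) = 1.29 × 10^-5
From the ICE table, Ka = [H+]²/(0.000133 − [H+]) = 1.29 × 10^-5.
[H+] is not negligible relative to C₀; solve [H+]² + 1.29e-05·[H+] − 1.72e-09 = 0.
[H+] = [−1.29e-05 + √(1.29e-05² + 6.86e-09)]/2 = 3.55 × 10^-5 M
pH = −log(3.55 × 10^-5) = 4.45

pH = 4.45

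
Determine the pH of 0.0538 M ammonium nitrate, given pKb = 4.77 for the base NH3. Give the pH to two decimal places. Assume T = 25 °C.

pH = 5.25

NH4+ is the conjugate acid of the weak base NH3.
Kb = 10^(−4.77) = 1.70 × 10^-5
Ka = Kw/Kb = 1.0×10^-14 / 1.70 × 10^-5 = 5.88 × 10^-10
From the ICE table, Ka = x²/(0.0538 − x) = 5.88 × 10^-10.
Since Ka ≪ C₀, x ≈ √(Ka·C₀) = 5.62 × 10^-6 M.
Check: 0.01% ionized — well under 5%, approximation valid.
pH = −log[H+] = −log(5.62 × 10^-6) = 5.25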